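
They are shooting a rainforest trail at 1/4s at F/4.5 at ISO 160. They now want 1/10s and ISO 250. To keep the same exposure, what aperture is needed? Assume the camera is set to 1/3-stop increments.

f/3.5

Shutter speed: 1/4 → 1/5 → 1/6 → 1/8 → 1/10 — 1 1/3 stops faster (darker).
ISO: 160 → 200 → 250 — 2/3 stop higher (brighter).
Net change so far: 2/3 stop darker. Offset with the aperture: f/4.5 → f/4 → f/3.5.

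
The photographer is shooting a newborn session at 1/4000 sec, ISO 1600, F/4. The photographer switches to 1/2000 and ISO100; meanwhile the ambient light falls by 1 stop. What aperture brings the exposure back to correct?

Scene light: 1 stop darker.
Shutter speed: 1/4000 → 1/2000 — 1 stop slower (brighter).
ISO: 1600 → 800 → 400 → 200 → 100 — 4 stops lower (darker).
Net so far: 4 stops darker. Aperture: f/4 → f/2.8 → f/2 → f/1.4 → f/1.0.

f/1.0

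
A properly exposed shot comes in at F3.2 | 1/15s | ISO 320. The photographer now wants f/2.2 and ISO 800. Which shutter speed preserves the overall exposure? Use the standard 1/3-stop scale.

1/80s

Aperture: f/3.2 → f/2.8 → f/2.5 → f/2.2 — 1 stop larger aperture (brighter).
ISO: 320 → 400 → 500 → 640 → 800 — 1 1/3 stops raised (brighter).
Net change so far: 2 1/3 stops brighter. Offset with the shutter speed: 1/15 → 1/20 → 1/25 → 1/30 → 1/40 → 1/50 → 1/60 → 1/80.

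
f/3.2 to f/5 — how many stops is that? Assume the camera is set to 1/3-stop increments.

f/3.2 → f/3.5 → f/4 → f/4.5 → f/5 — count the steps: 4 third-stops = 1 1/3 stops.

1 1/3 stops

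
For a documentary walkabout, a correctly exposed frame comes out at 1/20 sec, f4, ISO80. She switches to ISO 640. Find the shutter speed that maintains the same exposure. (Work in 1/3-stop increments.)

ISO: 80 → 100 → 125 → 160 → 200 → 250 → 320 → 400 → 500 → 640 — 3 stops higher (brighter).
Need 3 stops darker from the shutter speed: 1/20 → 1/25 → 1/30 → 1/40 → 1/50 → 1/60 → 1/80 → 1/100 → 1/125 → 1/160.

1/160s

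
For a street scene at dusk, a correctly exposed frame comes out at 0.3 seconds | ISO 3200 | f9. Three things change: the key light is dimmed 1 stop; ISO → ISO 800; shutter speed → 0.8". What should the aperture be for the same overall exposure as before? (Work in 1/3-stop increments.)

Scene light: 1 stop darker.
ISO: 3200 → 2500 → 2000 → 1600 → 1250 → 1000 → 800 — 2 stops dropped (darker).
Shutter speed: 0.3 → 0.4 → 0.5 → 0.6 → 0.8 — 1 1/3 stops slower (brighter).
Net so far: 1 2/3 stops darker. Aperture: f/9 → f/8 → f/7.1 → f/6.3 → f/5.6 → f/5.

f/5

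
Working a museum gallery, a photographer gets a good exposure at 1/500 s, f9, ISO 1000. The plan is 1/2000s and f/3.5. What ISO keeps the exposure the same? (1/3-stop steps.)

ISO 640

Shutter speed: 1/500 → 1/640 → 1/800 → 1/1000 → 1/1250 → 1/1600 → 1/2000 — 2 stops faster (darker).
Aperture: f/9 → f/8 → f/7.1 → f/6.3 → f/5.6 → f/5 → f/4.5 → f/4 → f/3.5 — 2 2/3 stops wider (brighter).
Net change so far: 2/3 stop brighter. Offset with the ISO: 1000 → 800 → 640.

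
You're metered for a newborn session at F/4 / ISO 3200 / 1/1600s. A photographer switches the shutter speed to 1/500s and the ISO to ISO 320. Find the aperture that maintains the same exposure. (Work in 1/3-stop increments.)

Shutter speed: 1/1600 → 1/1250 → 1/1000 → 1/800 → 1/640 → 1/500 — 1 2/3 stops slower (brighter).
ISO: 3200 → 2500 → 2000 → 1600 → 1250 → 1000 → 800 → 640 → 500 → 400 → 320 — 3 1/3 stops lower (darker).
Net change so far: 1 2/3 stops darker. Offset with the aperture: f/4 → f/3.5 → f/3.2 → f/2.8 → f/2.5 → f/2.2.

f/2.2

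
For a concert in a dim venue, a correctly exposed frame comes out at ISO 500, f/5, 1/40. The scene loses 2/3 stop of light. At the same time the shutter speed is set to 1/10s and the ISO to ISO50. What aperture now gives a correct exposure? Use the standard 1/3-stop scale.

f/2.5

Scene light: 2/3 stop darker.
Shutter speed: 1/40 → 1/30 → 1/25 → 1/20 → 1/15 → 1/13 → 1/10 — 2 stops slower (brighter).
ISO: 500 → 400 → 320 → 250 → 200 → 160 → 125 → 100 → 80 → 64 → 50 — 3 1/3 stops dropped (darker).
Net so far: 2 stops darker. Aperture: f/5 → f/4.5 → f/4 → f/3.5 → f/3.2 → f/2.8 → f/2.5.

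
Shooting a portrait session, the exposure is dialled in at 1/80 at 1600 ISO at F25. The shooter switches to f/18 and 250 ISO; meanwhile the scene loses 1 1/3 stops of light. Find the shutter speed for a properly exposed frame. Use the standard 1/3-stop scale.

1/10s

Scene light: 1 1/3 stops darker.
Aperture: f/25 → f/22 → f/20 → f/18 — 1 stop larger aperture (brighter).
ISO: 1600 → 1250 → 1000 → 800 → 640 → 500 → 400 → 320 → 250 — 2 2/3 stops dropped (darker).
Net so far: 3 stops darker. Shutter speed: 1/80 → 1/60 → 1/50 → 1/40 → 1/30 → 1/25 → 1/20 → 1/15 → 1/13 → 1/10.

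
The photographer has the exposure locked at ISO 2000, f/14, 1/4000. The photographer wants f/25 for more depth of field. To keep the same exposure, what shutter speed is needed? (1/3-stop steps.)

Aperture: f/14 → f/16 → f/18 → f/20 → f/22 → f/25 — 1 2/3 stops narrower (darker).
Need 1 2/3 stops brighter from the shutter speed: 1/4000 → 1/3200 → 1/2500 → 1/2000 → 1/1600 → 1/1250.

1/1250s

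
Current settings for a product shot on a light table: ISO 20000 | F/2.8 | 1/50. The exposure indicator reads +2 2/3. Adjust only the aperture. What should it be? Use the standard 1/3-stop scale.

Overexposed by 2 2/3 stops → need 2 2/3 stops darker.
Aperture: f/2.8 → f/3.2 → f/3.5 → f/4 → f/4.5 → f/5 → f/5.6 → f/6.3 → f/7.1.

f/7.1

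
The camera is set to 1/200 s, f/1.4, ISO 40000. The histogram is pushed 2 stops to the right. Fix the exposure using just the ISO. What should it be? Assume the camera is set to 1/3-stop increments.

ISO 10000

Overexposed by 2 stops → need 2 stops darker.
ISO: 40000 → 32000 → 25600 → 20000 → 16000 → 12800 → 10000.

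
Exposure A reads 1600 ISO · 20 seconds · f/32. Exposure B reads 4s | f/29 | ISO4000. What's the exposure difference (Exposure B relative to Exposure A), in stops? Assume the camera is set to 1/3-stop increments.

Aperture: f/32 → f/29 — 1/3 stop wider (brighter).
Shutter speed: 20 → 15 → 13 → 10 → 8 → 6 → 5 → 4 — 2 1/3 stops faster (darker).
ISO: 1600 → 2000 → 2500 → 3200 → 4000 — 1 1/3 stops higher (brighter).
Net: +1/3 −2 1/3 +1 1/3 = −2/3 stops.

2/3 stop darker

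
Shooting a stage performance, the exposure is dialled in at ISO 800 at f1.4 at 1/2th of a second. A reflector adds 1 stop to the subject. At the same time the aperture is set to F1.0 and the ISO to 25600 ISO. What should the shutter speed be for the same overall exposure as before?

1/250s

Scene light: 1 stop brighter.
Aperture: f/1.4 → f/1.0 — 1 stop larger aperture (brighter).
ISO: 800 → 1600 → 3200 → 6400 → 12800 → 25600 — 5 stops higher (brighter).
Net so far: 7 stops brighter. Shutter speed: 1/2 → 1/4 → 1/8 → 1/15 → 1/30 → 1/60 → 1/125 → 1/250.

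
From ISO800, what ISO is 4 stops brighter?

ISO 12800

ISO: 800 → 1600 → 3200 → 6400 → 12800 — 4 stops raised (brighter).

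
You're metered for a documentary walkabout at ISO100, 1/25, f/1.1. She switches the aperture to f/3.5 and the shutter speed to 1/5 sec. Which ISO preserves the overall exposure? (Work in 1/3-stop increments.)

Aperture: f/1.1 → f/1.2 → f/1.4 → f/1.6 → f/1.8 → f/2 → f/2.2 → f/2.5 → f/2.8 → f/3.2 → f/3.5 — 3 1/3 stops smaller aperture (darker).
Shutter speed: 1/25 → 1/20 → 1/15 → 1/13 → 1/10 → 1/8 → 1/6 → 1/5 — 2 1/3 stops slower (brighter).
Net change so far: 1 stop darker. Offset with the ISO: 100 → 125 → 160 → 200.

ISO 200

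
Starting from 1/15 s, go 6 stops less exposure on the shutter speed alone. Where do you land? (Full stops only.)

1/1000s

Shutter speed: 1/15 → 1/30 → 1/60 → 1/125 → 1/250 → 1/500 → 1/1000 — 6 stops faster (darker).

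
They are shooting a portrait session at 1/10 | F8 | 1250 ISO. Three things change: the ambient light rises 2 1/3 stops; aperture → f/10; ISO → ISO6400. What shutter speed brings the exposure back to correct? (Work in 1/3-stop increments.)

Scene light: 2 1/3 stops brighter.
Aperture: f/8 → f/9 → f/10 — 2/3 stop stopped down (darker).
ISO: 1250 → 1600 → 2000 → 2500 → 3200 → 4000 → 5000 → 6400 — 2 1/3 stops raised (brighter).
Net so far: 4 stops brighter. Shutter speed: 1/10 → 1/13 → 1/15 → 1/20 → 1/25 → 1/30 → 1/40 → 1/50 → 1/60 → 1/80 → 1/100 → 1/125 → 1/160.

1/160s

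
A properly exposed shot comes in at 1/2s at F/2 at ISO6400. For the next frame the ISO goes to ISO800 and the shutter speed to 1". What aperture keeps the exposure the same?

f/1.0

ISO: 6400 → 3200 → 1600 → 800 — 3 stops dropped (darker).
Shutter speed: 1/2 → 1 — 1 stop slower (brighter).
Net change so far: 2 stops darker. Offset with the aperture: f/2 → f/1.4 → f/1.0.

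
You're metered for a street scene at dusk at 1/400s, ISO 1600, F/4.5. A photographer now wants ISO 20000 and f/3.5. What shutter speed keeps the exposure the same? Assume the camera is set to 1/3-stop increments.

ISO: 1600 → 2000 → 2500 → 3200 → 4000 → 5000 → 6400 → 8000 → 10000 → 12800 → 16000 → 20000 — 3 2/3 stops raised (brighter).
Aperture: f/4.5 → f/4 → f/3.5 — 2/3 stop opened up (brighter).
Net change so far: 4 1/3 stops brighter. Offset with the shutter speed: 1/400 → 1/500 → 1/640 → 1/800 → 1/1000 → 1/1250 → 1/1600 → 1/2000 → 1/2500 → 1/3200 → 1/4000 → 1/5000 → 1/6400 → 1/8000.

1/8000s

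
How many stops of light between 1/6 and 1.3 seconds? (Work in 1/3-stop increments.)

3 stops

1/6 → 1/5 → 1/4 → 0.3 → 0.4 → 0.5 → 0.6 → 0.8 → 1 → 1.3 — count the steps: 9 third-stops = 3 stops.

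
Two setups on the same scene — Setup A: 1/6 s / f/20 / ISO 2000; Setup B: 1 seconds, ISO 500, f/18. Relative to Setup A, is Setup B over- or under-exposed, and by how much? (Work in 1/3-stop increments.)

1 stop brighter

Aperture: f/20 → f/18 — 1/3 stop wider (brighter).
Shutter speed: 1/6 → 1/5 → 1/4 → 0.3 → 0.4 → 0.5 → 0.6 → 0.8 → 1 — 2 2/3 stops longer (brighter).
ISO: 2000 → 1600 → 1250 → 1000 → 800 → 640 → 500 — 2 stops dropped (darker).
Net: +1/3 +2 2/3 −2 = +1 stop.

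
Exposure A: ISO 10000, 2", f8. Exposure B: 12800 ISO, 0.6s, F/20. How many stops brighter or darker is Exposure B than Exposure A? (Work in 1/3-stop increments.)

Aperture: f/8 → f/9 → f/10 → f/11 → f/13 → f/14 → f/16 → f/18 → f/20 — 2 2/3 stops smaller aperture (darker).
Shutter speed: 2 → 1.6 → 1.3 → 1 → 0.8 → 0.6 — 1 2/3 stops shorter (darker).
ISO: 10000 → 12800 — 1/3 stop higher (brighter).
Net: −2 2/3 −1 2/3 +1/3 = −4 stops.

4 stops darker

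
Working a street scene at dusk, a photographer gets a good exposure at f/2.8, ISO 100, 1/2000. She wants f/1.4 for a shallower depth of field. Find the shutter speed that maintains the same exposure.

1/8000s

Aperture: f/2.8 → f/2 → f/1.4 — 2 stops opened up (brighter).
Need 2 stops darker from the shutter speed: 1/2000 → 1/4000 → 1/8000.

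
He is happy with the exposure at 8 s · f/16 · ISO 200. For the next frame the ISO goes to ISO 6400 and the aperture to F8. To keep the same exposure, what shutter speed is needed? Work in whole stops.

ISO: 200 → 400 → 800 → 1600 → 3200 → 6400 — 5 stops higher (brighter).
Aperture: f/16 → f/11 → f/8 — 2 stops opened up (brighter).
Net change so far: 7 stops brighter. Offset with the shutter speed: 8 → 4 → 2 → 1 → 1/2 → 1/4 → 1/8 → 1/15.

1/15s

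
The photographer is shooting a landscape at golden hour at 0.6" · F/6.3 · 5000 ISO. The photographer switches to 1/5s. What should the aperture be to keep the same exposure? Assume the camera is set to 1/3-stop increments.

f/3.5

Shutter speed: 0.6 → 0.5 → 0.4 → 0.3 → 1/4 → 1/5 — 1 2/3 stops faster (darker).
Need 1 2/3 stops brighter from the aperture: f/6.3 → f/5.6 → f/5 → f/4.5 → f/4 → f/3.5.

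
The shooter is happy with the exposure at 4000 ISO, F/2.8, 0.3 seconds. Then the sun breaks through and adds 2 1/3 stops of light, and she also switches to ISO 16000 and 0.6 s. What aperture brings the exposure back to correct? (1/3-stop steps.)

f/18

Scene light: 2 1/3 stops brighter.
ISO: 4000 → 5000 → 6400 → 8000 → 10000 → 12800 → 16000 — 2 stops higher (brighter).
Shutter speed: 0.3 → 0.4 → 0.5 → 0.6 — 1 stop longer (brighter).
Net so far: 5 1/3 stops brighter. Aperture: f/2.8 → f/3.2 → f/3.5 → f/4 → f/4.5 → f/5 → f/5.6 → f/6.3 → f/7.1 → f/8 → f/9 → f/10 → f/11 → f/13 → f/14 → f/16 → f/18.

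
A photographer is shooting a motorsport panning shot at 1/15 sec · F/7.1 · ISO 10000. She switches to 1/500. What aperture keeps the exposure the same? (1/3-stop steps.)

f/1.2

Shutter speed: 1/15 → 1/20 → 1/25 → 1/30 → 1/40 → 1/50 → 1/60 → 1/80 → 1/100 → 1/125 → 1/160 → 1/200 → 1/250 → 1/320 → 1/400 → 1/500 — 5 stops faster (darker).
Need 5 stops brighter from the aperture: f/7.1 → f/6.3 → f/5.6 → f/5 → f/4.5 → f/4 → f/3.5 → f/3.2 → f/2.8 → f/2.5 → f/2.2 → f/2 → f/1.8 → f/1.6 → f/1.4 → f/1.2.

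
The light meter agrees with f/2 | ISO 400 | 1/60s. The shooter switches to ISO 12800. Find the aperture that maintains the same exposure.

f/11

ISO: 400 → 800 → 1600 → 3200 → 6400 → 12800 — 5 stops raised (brighter).
Need 5 stops darker from the aperture: f/2 → f/2.8 → f/4 → f/5.6 → f/8 → f/11.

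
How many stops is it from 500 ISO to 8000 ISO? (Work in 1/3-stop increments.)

500 → 640 → 800 → 1000 → 1250 → 1600 → 2000 → 2500 → 3200 → 4000 → 5000 → 6400 → 8000 — count the steps: 12 third-stops = 4 stops.

4 stops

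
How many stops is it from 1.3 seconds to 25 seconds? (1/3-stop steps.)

4 1/3 stops

1.3 → 1.6 → 2 → 2.5 → 3.2 → 4 → 5 → 6 → 8 → 10 → 13 → 15 → 20 → 25 — count the steps: 13 third-stops = 4 1/3 stops.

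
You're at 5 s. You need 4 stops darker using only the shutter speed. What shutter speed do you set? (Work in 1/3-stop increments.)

Shutter speed: 5 → 4 → 3.2 → 2.5 → 2 → 1.6 → 1.3 → 1 → 0.8 → 0.6 → 0.5 → 0.4 → 0.3 — 4 stops faster (darker).

0.3 s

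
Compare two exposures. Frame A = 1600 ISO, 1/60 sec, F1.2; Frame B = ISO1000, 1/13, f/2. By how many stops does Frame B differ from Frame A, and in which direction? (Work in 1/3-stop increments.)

Aperture: f/1.2 → f/1.4 → f/1.6 → f/1.8 → f/2 — 1 1/3 stops smaller aperture (darker).
Shutter speed: 1/60 → 1/50 → 1/40 → 1/30 → 1/25 → 1/20 → 1/15 → 1/13 — 2 1/3 stops slower (brighter).
ISO: 1600 → 1250 → 1000 — 2/3 stop lower (darker).
Net: −1 1/3 +2 1/3 −2/3 = +1/3 stops.

1/3 stop brighter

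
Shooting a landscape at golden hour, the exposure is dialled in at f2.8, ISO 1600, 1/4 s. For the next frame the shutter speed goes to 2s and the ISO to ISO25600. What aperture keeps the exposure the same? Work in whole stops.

Shutter speed: 1/4 → 1/2 → 1 → 2 — 3 stops longer (brighter).
ISO: 1600 → 3200 → 6400 → 12800 → 25600 — 4 stops higher (brighter).
Net change so far: 7 stops brighter. Offset with the aperture: f/2.8 → f/4 → f/5.6 → f/8 → f/11 → f/16 → f/22 → f/32.

f/32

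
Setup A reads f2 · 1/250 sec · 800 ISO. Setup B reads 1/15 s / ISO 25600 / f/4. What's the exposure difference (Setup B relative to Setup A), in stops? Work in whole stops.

7 stops brighter

Aperture: f/2 → f/2.8 → f/4 — 2 stops stopped down (darker).
Shutter speed: 1/250 → 1/125 → 1/60 → 1/30 → 1/15 — 4 stops longer (brighter).
ISO: 800 → 1600 → 3200 → 6400 → 12800 → 25600 — 5 stops raised (brighter).
Net: −2 +4 +5 = +7 stops.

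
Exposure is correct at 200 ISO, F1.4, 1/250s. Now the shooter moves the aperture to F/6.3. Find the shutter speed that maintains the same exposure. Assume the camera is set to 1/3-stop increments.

1/13s

Aperture: f/1.4 → f/1.6 → f/1.8 → f/2 → f/2.2 → f/2.5 → f/2.8 → f/3.2 → f/3.5 → f/4 → f/4.5 → f/5 → f/5.6 → f/6.3 — 4 1/3 stops narrower (darker).
Need 4 1/3 stops brighter from the shutter speed: 1/250 → 1/200 → 1/160 → 1/125 → 1/100 → 1/80 → 1/60 → 1/50 → 1/40 → 1/30 → 1/25 → 1/20 → 1/15 → 1/13.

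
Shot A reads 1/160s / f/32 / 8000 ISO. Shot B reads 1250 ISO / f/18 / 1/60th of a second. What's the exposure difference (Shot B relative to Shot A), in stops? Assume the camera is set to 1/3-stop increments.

Aperture: f/32 → f/29 → f/25 → f/22 → f/20 → f/18 — 1 2/3 stops wider (brighter).
Shutter speed: 1/160 → 1/125 → 1/100 → 1/80 → 1/60 — 1 1/3 stops longer (brighter).
ISO: 8000 → 6400 → 5000 → 4000 → 3200 → 2500 → 2000 → 1600 → 1250 — 2 2/3 stops lower (darker).
Net: +1 2/3 +1 1/3 −2 2/3 = +1/3 stops.

1/3 stop brighter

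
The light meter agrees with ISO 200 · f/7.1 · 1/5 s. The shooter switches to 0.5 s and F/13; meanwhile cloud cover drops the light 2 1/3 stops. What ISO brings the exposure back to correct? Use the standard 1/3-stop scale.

Scene light: 2 1/3 stops darker.
Shutter speed: 1/5 → 1/4 → 0.3 → 0.4 → 0.5 — 1 1/3 stops longer (brighter).
Aperture: f/7.1 → f/8 → f/9 → f/10 → f/11 → f/13 — 1 2/3 stops stopped down (darker).
Net so far: 2 2/3 stops darker. ISO: 200 → 250 → 320 → 400 → 500 → 640 → 800 → 1000 → 1250.

ISO 1250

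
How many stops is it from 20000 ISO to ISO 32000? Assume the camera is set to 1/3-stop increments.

20000 → 25600 → 32000 — count the steps: 2 third-stops = 2/3 stop.

2/3 stop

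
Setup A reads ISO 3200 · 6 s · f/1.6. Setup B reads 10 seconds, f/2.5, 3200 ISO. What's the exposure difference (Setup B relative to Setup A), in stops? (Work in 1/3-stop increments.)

2/3 stop darker

Aperture: f/1.6 → f/1.8 → f/2 → f/2.2 → f/2.5 — 1 1/3 stops stopped down (darker).
Shutter speed: 6 → 8 → 10 — 2/3 stop longer (brighter).
ISO: unchanged.
Net: −1 1/3 +2/3 = −2/3 stops.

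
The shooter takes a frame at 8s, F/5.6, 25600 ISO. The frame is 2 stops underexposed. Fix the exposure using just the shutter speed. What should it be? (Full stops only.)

Underexposed by 2 stops → need 2 stops brighter.
Shutter speed: 8 → 15 → 30.

30 s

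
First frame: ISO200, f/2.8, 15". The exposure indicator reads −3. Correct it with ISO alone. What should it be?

ISO 1600

Underexposed by 3 stops → need 3 stops brighter.
ISO: 200 → 400 → 800 → 1600.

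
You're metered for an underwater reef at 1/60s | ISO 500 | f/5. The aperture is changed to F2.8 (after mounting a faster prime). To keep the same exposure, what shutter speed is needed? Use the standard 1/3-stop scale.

1/200s

Aperture: f/5 → f/4.5 → f/4 → f/3.5 → f/3.2 → f/2.8 — 1 2/3 stops wider (brighter).
Need 1 2/3 stops darker from the shutter speed: 1/60 → 1/80 → 1/100 → 1/125 → 1/160 → 1/200.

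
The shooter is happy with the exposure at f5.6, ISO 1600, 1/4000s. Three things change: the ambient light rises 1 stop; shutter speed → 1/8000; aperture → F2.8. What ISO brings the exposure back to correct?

ISO 400

Scene light: 1 stop brighter.
Shutter speed: 1/4000 → 1/8000 — 1 stop shorter (darker).
Aperture: f/5.6 → f/4 → f/2.8 — 2 stops opened up (brighter).
Net so far: 2 stops brighter. ISO: 1600 → 800 → 400.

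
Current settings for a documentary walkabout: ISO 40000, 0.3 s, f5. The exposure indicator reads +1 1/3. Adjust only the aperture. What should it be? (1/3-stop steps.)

Overexposed by 1 1/3 stops → need 1 1/3 stops darker.
Aperture: f/5 → f/5.6 → f/6.3 → f/7.1 → f/8.

f/8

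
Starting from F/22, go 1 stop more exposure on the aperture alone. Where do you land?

f/16

Aperture: f/22 → f/16 — 1 stop wider (brighter).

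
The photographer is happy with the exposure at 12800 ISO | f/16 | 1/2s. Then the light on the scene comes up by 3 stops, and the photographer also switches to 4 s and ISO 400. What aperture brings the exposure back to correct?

Scene light: 3 stops brighter.
Shutter speed: 1/2 → 1 → 2 → 4 — 3 stops slower (brighter).
ISO: 12800 → 6400 → 3200 → 1600 → 800 → 400 — 5 stops dropped (darker).
Net so far: 1 stop brighter. Aperture: f/16 → f/22.

f/22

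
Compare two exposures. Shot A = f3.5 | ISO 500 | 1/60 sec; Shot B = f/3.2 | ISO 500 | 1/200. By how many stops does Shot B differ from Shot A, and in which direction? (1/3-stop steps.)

Aperture: f/3.5 → f/3.2 — 1/3 stop larger aperture (brighter).
Shutter speed: 1/60 → 1/80 → 1/100 → 1/125 → 1/160 → 1/200 — 1 2/3 stops shorter (darker).
ISO: unchanged.
Net: +1/3 −1 2/3 = −1 1/3 stops.

1 1/3 stops darker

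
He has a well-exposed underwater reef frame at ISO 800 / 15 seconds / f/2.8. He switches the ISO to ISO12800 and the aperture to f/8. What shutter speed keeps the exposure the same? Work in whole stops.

ISO: 800 → 1600 → 3200 → 6400 → 12800 — 4 stops higher (brighter).
Aperture: f/2.8 → f/4 → f/5.6 → f/8 — 3 stops smaller aperture (darker).
Net change so far: 1 stop brighter. Offset with the shutter speed: 15 → 8.

8 s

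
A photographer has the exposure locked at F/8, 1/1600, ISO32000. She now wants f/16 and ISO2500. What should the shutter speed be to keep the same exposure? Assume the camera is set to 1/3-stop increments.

1/30s

Aperture: f/8 → f/9 → f/10 → f/11 → f/13 → f/14 → f/16 — 2 stops narrower (darker).
ISO: 32000 → 25600 → 20000 → 16000 → 12800 → 10000 → 8000 → 6400 → 5000 → 4000 → 3200 → 2500 — 3 2/3 stops lower (darker).
Net change so far: 5 2/3 stops darker. Offset with the shutter speed: 1/1600 → 1/1250 → 1/1000 → 1/800 → 1/640 → 1/500 → 1/400 → 1/320 → 1/250 → 1/200 → 1/160 → 1/125 → 1/100 → 1/80 → 1/60 → 1/50 → 1/40 → 1/30.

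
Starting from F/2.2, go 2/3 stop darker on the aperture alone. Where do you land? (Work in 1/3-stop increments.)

Aperture: f/2.2 → f/2.5 → f/2.8 — 2/3 stop smaller aperture (darker).

f/2.8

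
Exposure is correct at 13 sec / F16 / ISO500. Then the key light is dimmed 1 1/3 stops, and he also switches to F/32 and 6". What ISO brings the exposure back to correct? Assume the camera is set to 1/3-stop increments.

ISO 10000

Scene light: 1 1/3 stops darker.
Aperture: f/16 → f/18 → f/20 → f/22 → f/25 → f/29 → f/32 — 2 stops narrower (darker).
Shutter speed: 13 → 10 → 8 → 6 — 1 stop faster (darker).
Net so far: 4 1/3 stops darker. ISO: 500 → 640 → 800 → 1000 → 1250 → 1600 → 2000 → 2500 → 3200 → 4000 → 5000 → 6400 → 8000 → 10000.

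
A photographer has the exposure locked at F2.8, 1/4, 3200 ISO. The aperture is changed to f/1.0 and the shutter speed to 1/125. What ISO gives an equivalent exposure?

Aperture: f/2.8 → f/2 → f/1.4 → f/1.0 — 3 stops wider (brighter).
Shutter speed: 1/4 → 1/8 → 1/15 → 1/30 → 1/60 → 1/125 — 5 stops faster (darker).
Net change so far: 2 stops darker. Offset with the ISO: 3200 → 6400 → 12800.

ISO 12800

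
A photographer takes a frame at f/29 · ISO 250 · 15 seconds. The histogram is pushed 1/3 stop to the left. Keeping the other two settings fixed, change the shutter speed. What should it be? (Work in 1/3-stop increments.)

Underexposed by 1/3 stop → need 1/3 stop brighter.
Shutter speed: 15 → 20.

20 s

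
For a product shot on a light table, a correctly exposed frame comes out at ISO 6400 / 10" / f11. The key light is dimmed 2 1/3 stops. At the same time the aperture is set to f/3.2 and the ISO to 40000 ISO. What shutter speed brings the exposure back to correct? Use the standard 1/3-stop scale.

Scene light: 2 1/3 stops darker.
Aperture: f/11 → f/10 → f/9 → f/8 → f/7.1 → f/6.3 → f/5.6 → f/5 → f/4.5 → f/4 → f/3.5 → f/3.2 — 3 2/3 stops opened up (brighter).
ISO: 6400 → 8000 → 10000 → 12800 → 16000 → 20000 → 25600 → 32000 → 40000 — 2 2/3 stops raised (brighter).
Net so far: 4 stops brighter. Shutter speed: 10 → 8 → 6 → 5 → 4 → 3.2 → 2.5 → 2 → 1.6 → 1.3 → 1 → 0.8 → 0.6.

0.6 s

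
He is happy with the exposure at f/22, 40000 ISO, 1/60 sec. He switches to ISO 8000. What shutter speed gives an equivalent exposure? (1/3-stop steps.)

ISO: 40000 → 32000 → 25600 → 20000 → 16000 → 12800 → 10000 → 8000 — 2 1/3 stops dropped (darker).
Need 2 1/3 stops brighter from the shutter speed: 1/60 → 1/50 → 1/40 → 1/30 → 1/25 → 1/20 → 1/15 → 1/13.

1/13s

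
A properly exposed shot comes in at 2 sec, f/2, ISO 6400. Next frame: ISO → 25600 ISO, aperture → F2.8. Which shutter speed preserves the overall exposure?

ISO: 6400 → 12800 → 25600 — 2 stops higher (brighter).
Aperture: f/2 → f/2.8 — 1 stop stopped down (darker).
Net change so far: 1 stop brighter. Offset with the shutter speed: 2 → 1.

1 s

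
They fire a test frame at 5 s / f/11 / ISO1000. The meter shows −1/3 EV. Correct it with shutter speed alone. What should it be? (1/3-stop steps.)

Underexposed by 1/3 stop → need 1/3 stop brighter.
Shutter speed: 5 → 6.

6 s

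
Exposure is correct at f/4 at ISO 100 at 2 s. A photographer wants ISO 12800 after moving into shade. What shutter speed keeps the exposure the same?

ISO: 100 → 200 → 400 → 800 → 1600 → 3200 → 6400 → 12800 — 7 stops raised (brighter).
Need 7 stops darker from the shutter speed: 2 → 1 → 1/2 → 1/4 → 1/8 → 1/15 → 1/30 → 1/60.

1/60s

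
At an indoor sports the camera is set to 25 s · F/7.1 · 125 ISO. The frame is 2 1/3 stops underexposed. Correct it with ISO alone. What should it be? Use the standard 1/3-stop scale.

Underexposed by 2 1/3 stops → need 2 1/3 stops brighter.
ISO: 125 → 160 → 200 → 250 → 320 → 400 → 500 → 640.

ISO 640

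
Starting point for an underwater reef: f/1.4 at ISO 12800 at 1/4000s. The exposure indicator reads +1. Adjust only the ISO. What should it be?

ISO 6400

Overexposed by 1 stop → need 1 stop darker.
ISO: 12800 → 6400.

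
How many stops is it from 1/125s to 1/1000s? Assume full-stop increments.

3 stops

1/125 → 1/250 → 1/500 → 1/1000 — count the steps: 3 stops.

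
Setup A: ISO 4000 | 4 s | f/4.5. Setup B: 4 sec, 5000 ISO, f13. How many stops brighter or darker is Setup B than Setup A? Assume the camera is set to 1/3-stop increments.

2 2/3 stops darker

Aperture: f/4.5 → f/5 → f/5.6 → f/6.3 → f/7.1 → f/8 → f/9 → f/10 → f/11 → f/13 — 3 stops narrower (darker).
Shutter speed: unchanged.
ISO: 4000 → 5000 — 1/3 stop higher (brighter).
Net: −3 +1/3 = −2 2/3 stops.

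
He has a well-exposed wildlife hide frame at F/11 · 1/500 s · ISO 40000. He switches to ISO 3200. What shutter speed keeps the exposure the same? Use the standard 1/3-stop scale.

1/40s

ISO: 40000 → 32000 → 25600 → 20000 → 16000 → 12800 → 10000 → 8000 → 6400 → 5000 → 4000 → 3200 — 3 2/3 stops lower (darker).
Need 3 2/3 stops brighter from the shutter speed: 1/500 → 1/400 → 1/320 → 1/250 → 1/200 → 1/160 → 1/125 → 1/100 → 1/80 → 1/60 → 1/50 → 1/40.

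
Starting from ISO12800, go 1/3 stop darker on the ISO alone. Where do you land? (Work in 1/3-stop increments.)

ISO 10000

ISO: 12800 → 10000 — 1/3 stop lower (darker).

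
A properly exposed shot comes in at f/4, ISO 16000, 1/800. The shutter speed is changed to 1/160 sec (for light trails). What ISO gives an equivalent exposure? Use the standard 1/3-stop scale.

ISO 3200

Shutter speed: 1/800 → 1/640 → 1/500 → 1/400 → 1/320 → 1/250 → 1/200 → 1/160 — 2 1/3 stops slower (brighter).
Need 2 1/3 stops darker from the ISO: 16000 → 12800 → 10000 → 8000 → 6400 → 5000 → 4000 → 3200.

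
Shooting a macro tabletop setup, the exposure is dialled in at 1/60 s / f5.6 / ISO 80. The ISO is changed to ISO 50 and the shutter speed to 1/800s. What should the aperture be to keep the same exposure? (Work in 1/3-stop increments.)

f/1.2

ISO: 80 → 64 → 50 — 2/3 stop lower (darker).
Shutter speed: 1/60 → 1/80 → 1/100 → 1/125 → 1/160 → 1/200 → 1/250 → 1/320 → 1/400 → 1/500 → 1/640 → 1/800 — 3 2/3 stops shorter (darker).
Net change so far: 4 1/3 stops darker. Offset with the aperture: f/5.6 → f/5 → f/4.5 → f/4 → f/3.5 → f/3.2 → f/2.8 → f/2.5 → f/2.2 → f/2 → f/1.8 → f/1.6 → f/1.4 → f/1.2.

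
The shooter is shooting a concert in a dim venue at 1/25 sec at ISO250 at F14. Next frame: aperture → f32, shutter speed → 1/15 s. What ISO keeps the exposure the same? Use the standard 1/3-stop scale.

ISO 800

Aperture: f/14 → f/16 → f/18 → f/20 → f/22 → f/25 → f/29 → f/32 — 2 1/3 stops smaller aperture (darker).
Shutter speed: 1/25 → 1/20 → 1/15 — 2/3 stop slower (brighter).
Net change so far: 1 2/3 stops darker. Offset with the ISO: 250 → 320 → 400 → 500 → 640 → 800.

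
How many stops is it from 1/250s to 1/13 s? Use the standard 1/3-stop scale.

1/250 → 1/200 → 1/160 → 1/125 → 1/100 → 1/80 → 1/60 → 1/50 → 1/40 → 1/30 → 1/25 → 1/20 → 1/15 → 1/13 — count the steps: 13 third-stops = 4 1/3 stops.

4 1/3 stops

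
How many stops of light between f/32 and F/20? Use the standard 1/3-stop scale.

1 1/3 stops

f/32 → f/29 → f/25 → f/22 → f/20 — count the steps: 4 third-stops = 1 1/3 stops.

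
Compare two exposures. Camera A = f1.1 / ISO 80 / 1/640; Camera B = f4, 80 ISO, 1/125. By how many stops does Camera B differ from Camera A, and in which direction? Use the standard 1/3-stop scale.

1 1/3 stops darker

Aperture: f/1.1 → f/1.2 → f/1.4 → f/1.6 → f/1.8 → f/2 → f/2.2 → f/2.5 → f/2.8 → f/3.2 → f/3.5 → f/4 — 3 2/3 stops narrower (darker).
Shutter speed: 1/640 → 1/500 → 1/400 → 1/320 → 1/250 → 1/200 → 1/160 → 1/125 — 2 1/3 stops slower (brighter).
ISO: unchanged.
Net: −3 2/3 +2 1/3 = −1 1/3 stops.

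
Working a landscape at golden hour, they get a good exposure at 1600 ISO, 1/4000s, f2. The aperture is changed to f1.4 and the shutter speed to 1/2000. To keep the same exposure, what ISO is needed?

ISO 400

Aperture: f/2 → f/1.4 — 1 stop larger aperture (brighter).
Shutter speed: 1/4000 → 1/2000 — 1 stop longer (brighter).
Net change so far: 2 stops brighter. Offset with the ISO: 1600 → 800 → 400.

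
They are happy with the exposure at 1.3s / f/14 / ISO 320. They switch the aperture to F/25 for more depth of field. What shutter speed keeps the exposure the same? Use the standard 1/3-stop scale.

Aperture: f/14 → f/16 → f/18 → f/20 → f/22 → f/25 — 1 2/3 stops stopped down (darker).
Need 1 2/3 stops brighter from the shutter speed: 1.3 → 1.6 → 2 → 2.5 → 3.2 → 4.

4 s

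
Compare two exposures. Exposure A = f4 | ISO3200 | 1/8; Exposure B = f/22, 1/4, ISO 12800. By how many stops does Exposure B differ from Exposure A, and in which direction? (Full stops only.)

2 stops darker

Aperture: f/4 → f/5.6 → f/8 → f/11 → f/16 → f/22 — 5 stops narrower (darker).
Shutter speed: 1/8 → 1/4 — 1 stop slower (brighter).
ISO: 3200 → 6400 → 12800 — 2 stops higher (brighter).
Net: −5 +1 +2 = −2 stops.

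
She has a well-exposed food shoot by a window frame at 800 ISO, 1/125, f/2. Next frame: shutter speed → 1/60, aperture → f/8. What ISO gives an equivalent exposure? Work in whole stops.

ISO 6400

Shutter speed: 1/125 → 1/60 — 1 stop longer (brighter).
Aperture: f/2 → f/2.8 → f/4 → f/5.6 → f/8 — 4 stops smaller aperture (darker).
Net change so far: 3 stops darker. Offset with the ISO: 800 → 1600 → 3200 → 6400.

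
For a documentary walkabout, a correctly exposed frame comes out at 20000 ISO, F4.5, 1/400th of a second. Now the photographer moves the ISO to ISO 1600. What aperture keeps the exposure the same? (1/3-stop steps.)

f/1.2

ISO: 20000 → 16000 → 12800 → 10000 → 8000 → 6400 → 5000 → 4000 → 3200 → 2500 → 2000 → 1600 — 3 2/3 stops dropped (darker).
Need 3 2/3 stops brighter from the aperture: f/4.5 → f/4 → f/3.5 → f/3.2 → f/2.8 → f/2.5 → f/2.2 → f/2 → f/1.8 → f/1.6 → f/1.4 → f/1.2.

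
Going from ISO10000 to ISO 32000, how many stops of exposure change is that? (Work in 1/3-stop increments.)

10000 → 12800 → 16000 → 20000 → 25600 → 32000 — count the steps: 5 third-stops = 1 2/3 stops.

1 2/3 stops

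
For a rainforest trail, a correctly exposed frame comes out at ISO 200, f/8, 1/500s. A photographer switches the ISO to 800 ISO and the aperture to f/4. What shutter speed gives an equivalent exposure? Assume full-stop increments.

ISO: 200 → 400 → 800 — 2 stops higher (brighter).
Aperture: f/8 → f/5.6 → f/4 — 2 stops wider (brighter).
Net change so far: 4 stops brighter. Offset with the shutter speed: 1/500 → 1/1000 → 1/2000 → 1/4000 → 1/8000.

1/8000s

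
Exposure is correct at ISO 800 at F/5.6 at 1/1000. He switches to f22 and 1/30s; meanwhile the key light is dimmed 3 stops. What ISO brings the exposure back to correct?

Scene light: 3 stops darker.
Aperture: f/5.6 → f/8 → f/11 → f/16 → f/22 — 4 stops narrower (darker).
Shutter speed: 1/1000 → 1/500 → 1/250 → 1/125 → 1/60 → 1/30 — 5 stops longer (brighter).
Net so far: 2 stops darker. ISO: 800 → 1600 → 3200.

ISO 3200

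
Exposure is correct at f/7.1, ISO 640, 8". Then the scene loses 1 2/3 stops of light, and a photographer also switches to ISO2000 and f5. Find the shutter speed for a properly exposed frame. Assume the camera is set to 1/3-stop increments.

4 s

Scene light: 1 2/3 stops darker.
ISO: 640 → 800 → 1000 → 1250 → 1600 → 2000 — 1 2/3 stops higher (brighter).
Aperture: f/7.1 → f/6.3 → f/5.6 → f/5 — 1 stop larger aperture (brighter).
Net so far: 1 stop brighter. Shutter speed: 8 → 6 → 5 → 4.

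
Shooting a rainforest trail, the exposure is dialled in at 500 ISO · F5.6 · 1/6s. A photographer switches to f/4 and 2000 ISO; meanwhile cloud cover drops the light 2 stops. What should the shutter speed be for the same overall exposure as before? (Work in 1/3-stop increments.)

1/13s

Scene light: 2 stops darker.
Aperture: f/5.6 → f/5 → f/4.5 → f/4 — 1 stop opened up (brighter).
ISO: 500 → 640 → 800 → 1000 → 1250 → 1600 → 2000 — 2 stops higher (brighter).
Net so far: 1 stop brighter. Shutter speed: 1/6 → 1/8 → 1/10 → 1/13.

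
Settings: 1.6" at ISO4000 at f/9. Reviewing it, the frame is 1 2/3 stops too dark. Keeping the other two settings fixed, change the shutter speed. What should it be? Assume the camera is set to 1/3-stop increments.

5 s

Underexposed by 1 2/3 stops → need 1 2/3 stops brighter.
Shutter speed: 1.6 → 2 → 2.5 → 3.2 → 4 → 5.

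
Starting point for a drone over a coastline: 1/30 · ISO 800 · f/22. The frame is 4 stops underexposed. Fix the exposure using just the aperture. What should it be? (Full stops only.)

Underexposed by 4 stops → need 4 stops brighter.
Aperture: f/22 → f/16 → f/11 → f/8 → f/5.6.

f/5.6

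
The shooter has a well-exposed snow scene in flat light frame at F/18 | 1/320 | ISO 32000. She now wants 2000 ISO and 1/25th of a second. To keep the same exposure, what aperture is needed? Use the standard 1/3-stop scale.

ISO: 32000 → 25600 → 20000 → 16000 → 12800 → 10000 → 8000 → 6400 → 5000 → 4000 → 3200 → 2500 → 2000 — 4 stops dropped (darker).
Shutter speed: 1/320 → 1/250 → 1/200 → 1/160 → 1/125 → 1/100 → 1/80 → 1/60 → 1/50 → 1/40 → 1/30 → 1/25 — 3 2/3 stops longer (brighter).
Net change so far: 1/3 stop darker. Offset with the aperture: f/18 → f/16.

f/16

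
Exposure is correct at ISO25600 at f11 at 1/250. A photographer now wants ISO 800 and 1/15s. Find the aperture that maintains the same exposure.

ISO: 25600 → 12800 → 6400 → 3200 → 1600 → 800 — 5 stops dropped (darker).
Shutter speed: 1/250 → 1/125 → 1/60 → 1/30 → 1/15 — 4 stops longer (brighter).
Net change so far: 1 stop darker. Offset with the aperture: f/11 → f/8.

f/8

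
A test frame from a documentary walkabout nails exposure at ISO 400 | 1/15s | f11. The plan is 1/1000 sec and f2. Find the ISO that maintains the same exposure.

Shutter speed: 1/15 → 1/30 → 1/60 → 1/125 → 1/250 → 1/500 → 1/1000 — 6 stops faster (darker).
Aperture: f/11 → f/8 → f/5.6 → f/4 → f/2.8 → f/2 — 5 stops wider (brighter).
Net change so far: 1 stop darker. Offset with the ISO: 400 → 800.

ISO 800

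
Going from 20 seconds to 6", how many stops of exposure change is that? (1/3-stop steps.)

1 2/3 stops

20 → 15 → 13 → 10 → 8 → 6 — count the steps: 5 third-stops = 1 2/3 stops.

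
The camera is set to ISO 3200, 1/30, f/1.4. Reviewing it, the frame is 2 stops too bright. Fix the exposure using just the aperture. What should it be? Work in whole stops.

f/2.8

Overexposed by 2 stops → need 2 stops darker.
Aperture: f/1.4 → f/2 → f/2.8.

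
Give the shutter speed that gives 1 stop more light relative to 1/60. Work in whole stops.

1/30s

Shutter speed: 1/60 → 1/30 — 1 stop slower (brighter).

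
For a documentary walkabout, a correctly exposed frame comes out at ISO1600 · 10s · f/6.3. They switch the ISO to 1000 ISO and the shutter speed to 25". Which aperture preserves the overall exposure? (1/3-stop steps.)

ISO: 1600 → 1250 → 1000 — 2/3 stop lower (darker).
Shutter speed: 10 → 13 → 15 → 20 → 25 — 1 1/3 stops longer (brighter).
Net change so far: 2/3 stop brighter. Offset with the aperture: f/6.3 → f/7.1 → f/8.

f/8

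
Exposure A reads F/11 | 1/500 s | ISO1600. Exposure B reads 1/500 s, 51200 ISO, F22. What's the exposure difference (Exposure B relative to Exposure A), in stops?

3 stops brighter

Aperture: f/11 → f/16 → f/22 — 2 stops narrower (darker).
Shutter speed: unchanged.
ISO: 1600 → 3200 → 6400 → 12800 → 25600 → 51200 — 5 stops higher (brighter).
Net: −2 +5 = +3 stops.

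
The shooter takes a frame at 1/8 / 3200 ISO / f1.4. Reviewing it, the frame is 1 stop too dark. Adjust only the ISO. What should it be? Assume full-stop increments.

Underexposed by 1 stop → need 1 stop brighter.
ISO: 3200 → 6400.

ISO 6400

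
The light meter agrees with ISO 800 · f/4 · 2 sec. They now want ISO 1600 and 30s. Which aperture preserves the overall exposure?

ISO: 800 → 1600 — 1 stop raised (brighter).
Shutter speed: 2 → 4 → 8 → 15 → 30 — 4 stops longer (brighter).
Net change so far: 5 stops brighter. Offset with the aperture: f/4 → f/5.6 → f/8 → f/11 → f/16 → f/22.

f/22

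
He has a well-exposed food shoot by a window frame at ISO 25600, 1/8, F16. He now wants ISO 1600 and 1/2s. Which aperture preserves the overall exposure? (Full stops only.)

ISO: 25600 → 12800 → 6400 → 3200 → 1600 — 4 stops dropped (darker).
Shutter speed: 1/8 → 1/4 → 1/2 — 2 stops slower (brighter).
Net change so far: 2 stops darker. Offset with the aperture: f/16 → f/11 → f/8.

f/8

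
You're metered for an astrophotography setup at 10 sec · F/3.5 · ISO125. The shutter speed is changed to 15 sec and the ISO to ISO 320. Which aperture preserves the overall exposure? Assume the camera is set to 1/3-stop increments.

f/7.1

Shutter speed: 10 → 13 → 15 — 2/3 stop slower (brighter).
ISO: 125 → 160 → 200 → 250 → 320 — 1 1/3 stops raised (brighter).
Net change so far: 2 stops brighter. Offset with the aperture: f/3.5 → f/4 → f/4.5 → f/5 → f/5.6 → f/6.3 → f/7.1.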